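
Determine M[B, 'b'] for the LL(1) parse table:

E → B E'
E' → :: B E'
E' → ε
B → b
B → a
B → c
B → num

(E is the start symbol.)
To find M[B, 'b'], we find productions for B where 'b' is in the predict set (PREDICT(N → α) = (FIRST(α) \ {ε}) ∪ (FOLLOW(N) if α ⇒* ε)).

B → b: PREDICT = { 'b' }
  'b' is in predict set, so this production goes in M[B, 'b']
B → a: PREDICT = { 'a' }
B → c: PREDICT = { 'c' }
B → num: PREDICT = { 'num' }

M[B, 'b'] = B → b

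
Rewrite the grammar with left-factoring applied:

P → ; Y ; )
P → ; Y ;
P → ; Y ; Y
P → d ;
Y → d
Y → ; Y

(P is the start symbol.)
Left-factoring transforms A → αβ₁ | αβ₂ into A → αA' and A' → β₁ | β₂
(α is the longest common prefix among the alternatives). Repeat until
no nonterminal has two alternatives with a common prefix.

Round 1: P has alternatives sharing prefix '; Y ;'. Introduce P': P → ; Y ; P'
  Add: P' → )
  Add: P' → ε
  Add: P' → Y

No remaining common prefixes — done.

Resulting grammar:
P → ; Y ; P'
P' → )
P' → ε
P' → Y
P → d ;
Y → d
Y → ; Y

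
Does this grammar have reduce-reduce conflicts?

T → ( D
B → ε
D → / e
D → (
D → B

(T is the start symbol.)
No reduce-reduce conflicts

Augment with T' → T and build the canonical LR(0) collection (I0 = CLOSURE({[T' → . T]}), then GOTO on every symbol after a dot until no new states appear). It has 8 states:
  I0: { [T → . ( D], [T' → . T] }  — shift
  I1: { [B → .], [D → . (], [D → . / e], [D → . B], [T → ( . D] }  — shift, reduce
  I2: { [T' → T .] }  — accept
  I3: { [D → ( .] }  — reduce
  I4: { [D → / . e] }  — shift
  I5: { [D → B .] }  — reduce
  I6: { [T → ( D .] }  — reduce
  I7: { [D → / e .] }  — reduce

No state contains more than one complete item.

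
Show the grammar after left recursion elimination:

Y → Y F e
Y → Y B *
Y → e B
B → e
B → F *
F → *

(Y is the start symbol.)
Y → e B Y'
Y' → F e Y'
Y' → B * Y'
Y' → ε
B → e
B → F *
F → *

Y is directly left-recursive. The standard transformation for
  A → A α₁ | ... | A α_m | β₁ | ... | β_n
is
  A  → β₁ A' | ... | β_n A'
  A' → α₁ A' | ... | α_m A' | ε

Y → e B becomes Y → e B Y'
Y → Y F e becomes Y' → F e Y'
Y → Y B * becomes Y' → B * Y'
Add Y' → ε

Productions for other non-terminals are unchanged:
  B → e
  B → F *
  F → *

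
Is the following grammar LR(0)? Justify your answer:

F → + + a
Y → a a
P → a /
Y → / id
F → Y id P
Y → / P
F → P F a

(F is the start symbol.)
Augment with F' → F and build the canonical LR(0) collection (I0 = CLOSURE({[F' → . F]}), then GOTO on every symbol after a dot until no new states appear). It has 18 states:
  I0: { [F → . + + a], [F → . P F a], [F → . Y id P], [F' → . F], [P → . a /], [Y → . / P], [Y → . / id], [Y → . a a] }  — shift
  I1: { [F → + . + a] }  — shift
  I2: { [P → . a /], [Y → / . P], [Y → / . id] }  — shift
  I3: { [F' → F .] }  — accept
  I4: { [F → . + + a], [F → . P F a], [F → . Y id P], [F → P . F a], [P → . a /], [Y → . / P], [Y → . / id], [Y → . a a] }  — shift
  I5: { [F → Y . id P] }  — shift
  I6: { [P → a . /], [Y → a . a] }  — shift
  I7: { [P → a / .] }  — reduce
  I8: { [Y → a a .] }  — reduce
  I9: { [F → Y id . P], [P → . a /] }  — shift
  I10: { [F → Y id P .] }  — reduce
  I11: { [P → a . /] }  — shift
  I12: { [F → P F . a] }  — shift
  I13: { [F → P F a .] }  — reduce
  I14: { [Y → / P .] }  — reduce
  I15: { [Y → / id .] }  — reduce
  I16: { [F → + + . a] }  — shift
  I17: { [F → + + a .] }  — reduce

Every state is either a pure shift/goto state or contains exactly one complete item and nothing to shift — no conflicts. The grammar is LR(0).

Answer: Yes, the grammar is LR(0)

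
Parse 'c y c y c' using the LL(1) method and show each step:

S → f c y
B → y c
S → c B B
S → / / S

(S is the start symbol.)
LL(1) parsing maintains a stack (initially the start symbol over $) and the input. At each step: if the stack top is a terminal, match it against the current input token; if it is a non-terminal N, replace it with the RHS of M[N, lookahead] (the unique production whose predict set contains the lookahead).

Stack is shown with the top on the left.

Stack    Input        Action
----------------------------
S $      c y c y c $  output S → c B B
c B B $  c y c y c $  match 'c'
B B $    y c y c $    output B → y c
y c B $  y c y c $    match 'y'
c B $    c y c $      match 'c'
B $      y c $        output B → y c
y c $    y c $        match 'y'
c $      c $          match 'c'
$        $            accept

The string is accepted.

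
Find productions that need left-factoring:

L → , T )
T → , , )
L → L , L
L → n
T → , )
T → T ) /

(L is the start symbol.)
Yes, T has productions with common prefix ','

Left-factoring is needed when two productions for the same non-terminal
share a common prefix on the right-hand side.

Productions for L:
  L → , T )
  L → L , L
  L → n
Productions for T:
  T → , , )
  T → , )
  T → T ) /

Found common prefix ',' in productions for T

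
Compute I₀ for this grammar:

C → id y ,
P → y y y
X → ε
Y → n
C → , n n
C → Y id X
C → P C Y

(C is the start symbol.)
{ [C → . , n n], [C → . P C Y], [C → . Y id X], [C → . id y ,], [C' → . C], [P → . y y y], [Y → . n] }

First, augment the grammar with C' → C
I₀ = CLOSURE({ [C' → . C] }):
  [C' → . C] has the dot before C: add [C → . id y ,], [C → . , n n], [C → . Y id X], [C → . P C Y]
  [C → . Y id X] has the dot before Y: add [Y → . n]
  [C → . P C Y] has the dot before P: add [P → . y y y]
No further items can be added.

I₀ = { [C → . , n n], [C → . P C Y], [C → . Y id X], [C → . id y ,], [C' → . C], [P → . y y y], [Y → . n] }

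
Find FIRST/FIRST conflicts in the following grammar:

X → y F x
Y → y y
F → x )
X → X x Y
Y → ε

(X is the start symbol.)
A FIRST/FIRST conflict occurs when two productions N → α and N → β for the same non-terminal have FIRST(α) ∩ FIRST(β) ≠ ∅ (with ε ∈ FIRST of a nullable right-hand side, so two nullable alternatives also conflict).

FIRST sets of the non-terminals at (or reachable through a nullable prefix from) the front of some alternative:
  FIRST(X) = { 'y' }

Productions for X:
  X → y F x: FIRST = { 'y' }
  X → X x Y: FIRST = { 'y' }
Productions for Y:
  Y → y y: FIRST = { 'y' }
  Y → ε: FIRST = { ε }
F has only one production, so no FIRST/FIRST conflict is possible there.

Conflict for X: X → y F x and X → X x Y
  Overlap: { 'y' }

Answer: Yes. X → y F x / X → X x Y on { 'y' }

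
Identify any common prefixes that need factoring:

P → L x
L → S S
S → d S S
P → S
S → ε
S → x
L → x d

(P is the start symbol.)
Left-factoring is needed when two productions for the same non-terminal
share a common prefix on the right-hand side.

Productions for P:
  P → L x
  P → S
Productions for L:
  L → S S
  L → x d
Productions for S:
  S → d S S
  S → ε
  S → x

No common prefixes found.

Answer: No, left-factoring is not needed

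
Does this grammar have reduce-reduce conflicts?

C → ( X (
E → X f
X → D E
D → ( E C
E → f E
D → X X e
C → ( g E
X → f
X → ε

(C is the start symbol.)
A reduce-reduce conflict occurs when an LR(0) state has two complete items [A → α .] and [B → β .] — both call for a reduction, and with no lookahead the parser cannot choose between them.

Augment with C' → C and build the canonical LR(0) collection (I0 = CLOSURE({[C' → . C]}), then GOTO on every symbol after a dot until no new states appear). It has 19 states:
  I0: { [C → . ( X (], [C → . ( g E], [C' → . C] }  — shift
  I1: { [C → ( . X (], [C → ( . g E], [D → . ( E C], [D → . X X e], [X → . D E], [X → . f], [X → .] }  — shift, reduce
  I2: { [C' → C .] }  — accept
  I3: { [D → ( . E C], [D → . ( E C], [D → . X X e], [E → . X f], [E → . f E], [X → . D E], [X → . f], [X → .] }  — shift, reduce
  I4: { [D → . ( E C], [D → . X X e], [E → . X f], [E → . f E], [X → . D E], [X → . f], [X → .], [X → D . E] }  — shift, reduce
  I5: { [C → ( X . (], [D → . ( E C], [D → . X X e], [D → X . X e], [X → . D E], [X → . f], [X → .] }  — shift, reduce
  I6: { [X → f .] }  — reduce
  I7: { [C → ( g . E], [D → . ( E C], [D → . X X e], [E → . X f], [E → . f E], [X → . D E], [X → . f], [X → .] }  — shift, reduce
  I8: { [C → ( g E .] }  — reduce
  I9: { [D → . ( E C], [D → . X X e], [D → X . X e], [E → X . f], [X → . D E], [X → . f], [X → .] }  — shift, reduce
  I10: { [D → . ( E C], [D → . X X e], [E → . X f], [E → . f E], [E → f . E], [X → . D E], [X → . f], [X → .], [X → f .] }  — shift, 2 reduces
  I11: { [E → f E .] }  — reduce
  I12: { [D → . ( E C], [D → . X X e], [D → X . X e], [D → X X . e], [X → . D E], [X → . f], [X → .] }  — shift, reduce
  I13: { [E → X f .], [X → f .] }  — 2 reduces
  I14: { [D → X X e .] }  — reduce
  I15: { [C → ( X ( .], [D → ( . E C], [D → . ( E C], [D → . X X e], [E → . X f], [E → . f E], [X → . D E], [X → . f], [X → .] }  — shift, 2 reduces
  I16: { [C → . ( X (], [C → . ( g E], [D → ( E . C] }  — shift
  I17: { [D → ( E C .] }  — reduce
  I18: { [X → D E .] }  — reduce

I10 contains complete items [X → .], [X → f .] — reduce-reduce conflict.
I13 contains complete items [E → X f .], [X → f .] — reduce-reduce conflict.
I15 contains complete items [C → ( X ( .], [X → .] — reduce-reduce conflict.

Answer: Yes — I10: [X → .] vs [X → f .]; I13: [E → X f .] vs [X → f .]; I15: [C → ( X ( .] vs [X → .]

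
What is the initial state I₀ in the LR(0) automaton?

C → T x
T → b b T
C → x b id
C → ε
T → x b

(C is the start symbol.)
{ [C → . T x], [C → . x b id], [C → .], [C' → . C], [T → . b b T], [T → . x b] }

First, augment the grammar with C' → C
I₀ = CLOSURE({ [C' → . C] }):
  [C' → . C] has the dot before C: add [C → . T x], [C → . x b id], [C → .]
  [C → . T x] has the dot before T: add [T → . b b T], [T → . x b]
No further items can be added.

I₀ = { [C → . T x], [C → . x b id], [C → .], [C' → . C], [T → . b b T], [T → . x b] }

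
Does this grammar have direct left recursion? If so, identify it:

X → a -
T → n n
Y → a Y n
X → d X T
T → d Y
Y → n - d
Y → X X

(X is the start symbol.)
X → a -: starts with a
T → n n: starts with n
Y → a Y n: starts with a
X → d X T: starts with d
T → d Y: starts with d
Y → n - d: starts with n
Y → X X: starts with X

No direct left recursion found.

Answer: No direct left recursion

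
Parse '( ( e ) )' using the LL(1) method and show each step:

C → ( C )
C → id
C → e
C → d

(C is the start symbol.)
Stack is shown with the top on the left.

Stack      Input        Action
------------------------------
C $        ( ( e ) ) $  output C → ( C )
( C ) $    ( ( e ) ) $  match '('
C ) $      ( e ) ) $    output C → ( C )
( C ) ) $  ( e ) ) $    match '('
C ) ) $    e ) ) $      output C → e
e ) ) $    e ) ) $      match 'e'
) ) $      ) ) $        match ')'
) $        ) $          match ')'
$          $            accept

The string is accepted.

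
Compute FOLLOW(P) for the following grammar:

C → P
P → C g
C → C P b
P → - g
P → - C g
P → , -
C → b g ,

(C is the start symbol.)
{ $, ',', '-', 'b', 'g' }

To compute FOLLOW(P), find every occurrence of P on a right-hand side N → α P β: add FIRST(β) \ {ε}, and if β is empty or nullable also add FOLLOW(N). Iterate to a fixed point.

In C → P: P is at the end, add FOLLOW(C)
In C → C P b: P is followed by b, add FIRST(b) \ {ε} = { 'b' }

The FOLLOW sets referred to above (computed the same way, to a fixed point):
  FOLLOW(C) = { $, ',', '-', 'b', 'g' }

Taking the union: FOLLOW(P) = { $, ',', '-', 'b', 'g' }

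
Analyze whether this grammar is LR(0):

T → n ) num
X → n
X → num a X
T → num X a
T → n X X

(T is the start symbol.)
Augment with T' → T and build the canonical LR(0) collection (I0 = CLOSURE({[T' → . T]}), then GOTO on every symbol after a dot until no new states appear). It has 14 states:
  I0: { [T → . n ) num], [T → . n X X], [T → . num X a], [T' → . T] }  — shift
  I1: { [T' → T .] }  — accept
  I2: { [T → n . ) num], [T → n . X X], [X → . n], [X → . num a X] }  — shift
  I3: { [T → num . X a], [X → . n], [X → . num a X] }  — shift
  I4: { [T → num X . a] }  — shift
  I5: { [X → n .] }  — reduce
  I6: { [X → num . a X] }  — shift
  I7: { [X → . n], [X → . num a X], [X → num a . X] }  — shift
  I8: { [X → num a X .] }  — reduce
  I9: { [T → num X a .] }  — reduce
  I10: { [T → n ) . num] }  — shift
  I11: { [T → n X . X], [X → . n], [X → . num a X] }  — shift
  I12: { [T → n X X .] }  — reduce
  I13: { [T → n ) num .] }  — reduce

Every state is either a pure shift/goto state or contains exactly one complete item and nothing to shift — no conflicts. The grammar is LR(0).

Answer: Yes, the grammar is LR(0)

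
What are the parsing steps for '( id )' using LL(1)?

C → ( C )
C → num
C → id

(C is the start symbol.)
LL(1) parsing maintains a stack (initially the start symbol over $) and the input. At each step: if the stack top is a terminal, match it against the current input token; if it is a non-terminal N, replace it with the RHS of M[N, lookahead] (the unique production whose predict set contains the lookahead).

Stack is shown with the top on the left.

Stack    Input     Action
-------------------------
C $      ( id ) $  output C → ( C )
( C ) $  ( id ) $  match '('
C ) $    id ) $    output C → id
id ) $   id ) $    match 'id'
) $      ) $       match ')'
$        $         accept

The string is accepted.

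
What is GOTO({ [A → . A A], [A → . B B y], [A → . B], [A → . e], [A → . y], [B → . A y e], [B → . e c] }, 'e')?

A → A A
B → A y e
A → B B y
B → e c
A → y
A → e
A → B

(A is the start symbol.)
GOTO(I, 'e') = CLOSURE({ [A → αX.β] : [A → α.Xβ] ∈ I, X = 'e' })

Items with dot before 'e', with the dot advanced:
  [A → . e] → [A → e .]
  [B → . e c] → [B → e . c]
Closure adds nothing (no advanced item has the dot before a non-terminal).

GOTO = { [A → e .], [B → e . c] }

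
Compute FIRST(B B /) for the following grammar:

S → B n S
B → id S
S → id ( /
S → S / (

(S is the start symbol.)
FIRST sets of the non-terminals involved (from the grammar, by fixed-point iteration):
  FIRST(B) = { 'id' }

To compute FIRST(B B /), process the symbols left to right:
Symbol B is a non-terminal. Add FIRST(B) \ {ε} = { 'id' }
B is not nullable (ε ∉ FIRST(B)), so stop here.
FIRST(B B /) = { 'id' }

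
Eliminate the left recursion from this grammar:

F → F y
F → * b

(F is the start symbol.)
F → * b F'
F' → y F'
F' → ε

F is directly left-recursive. The standard transformation for
  A → A α₁ | ... | A α_m | β₁ | ... | β_n
is
  A  → β₁ A' | ... | β_n A'
  A' → α₁ A' | ... | α_m A' | ε

F → * b becomes F → * b F'
F → F y becomes F' → y F'
Add F' → ε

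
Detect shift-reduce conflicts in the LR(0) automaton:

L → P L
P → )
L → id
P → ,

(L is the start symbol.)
No shift-reduce conflicts

Augment with L' → L and build the canonical LR(0) collection (I0 = CLOSURE({[L' → . L]}), then GOTO on every symbol after a dot until no new states appear). It has 7 states:
  I0: { [L → . P L], [L → . id], [L' → . L], [P → . )], [P → . ,] }  — shift
  I1: { [P → ) .] }  — reduce
  I2: { [P → , .] }  — reduce
  I3: { [L' → L .] }  — accept
  I4: { [L → . P L], [L → . id], [L → P . L], [P → . )], [P → . ,] }  — shift
  I5: { [L → id .] }  — reduce
  I6: { [L → P L .] }  — reduce

No state contains both a complete item and a shift item.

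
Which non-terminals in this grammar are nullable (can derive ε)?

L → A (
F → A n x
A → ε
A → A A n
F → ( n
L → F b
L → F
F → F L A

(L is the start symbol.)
A non-terminal is nullable if it can derive ε (the empty string): either it has an ε-production, or it has a production whose right-hand side consists entirely of nullable non-terminals.

ε-productions: A → ε
So A is immediately nullable.
No further non-terminal can be added: every production for the remaining non-terminals contains a terminal or a non-nullable non-terminal.
Nullable = { 'A' }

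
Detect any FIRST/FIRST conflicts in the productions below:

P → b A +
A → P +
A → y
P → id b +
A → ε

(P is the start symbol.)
FIRST sets of the non-terminals at (or reachable through a nullable prefix from) the front of some alternative:
  FIRST(P) = { 'b', 'id' }

Productions for P:
  P → b A +: FIRST = { 'b' }
  P → id b +: FIRST = { 'id' }
Productions for A:
  A → P +: FIRST = { 'b', 'id' }
  A → y: FIRST = { 'y' }
  A → ε: FIRST = { ε }

All alternatives of each non-terminal have pairwise disjoint FIRST sets.

Answer: No FIRST/FIRST conflicts.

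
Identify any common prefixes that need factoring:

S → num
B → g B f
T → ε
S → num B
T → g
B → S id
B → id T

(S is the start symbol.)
Left-factoring is needed when two productions for the same non-terminal
share a common prefix on the right-hand side.

Productions for S:
  S → num
  S → num B
Productions for B:
  B → g B f
  B → S id
  B → id T
Productions for T:
  T → ε
  T → g

Found common prefix 'num' in productions for S

Answer: Yes, S has productions with common prefix 'num'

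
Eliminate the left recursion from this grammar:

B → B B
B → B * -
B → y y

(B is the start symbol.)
B → y y B'
B' → B B'
B' → * - B'
B' → ε

B is directly left-recursive. The standard transformation for
  A → A α₁ | ... | A α_m | β₁ | ... | β_n
is
  A  → β₁ A' | ... | β_n A'
  A' → α₁ A' | ... | α_m A' | ε

B → y y becomes B → y y B'
B → B B becomes B' → B B'
B → B * - becomes B' → * - B'
Add B' → ε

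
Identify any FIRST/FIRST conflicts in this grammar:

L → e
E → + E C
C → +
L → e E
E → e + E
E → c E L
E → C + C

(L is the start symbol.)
FIRST sets of the non-terminals at (or reachable through a nullable prefix from) the front of some alternative:
  FIRST(C) = { '+' }

Productions for L:
  L → e: FIRST = { 'e' }
  L → e E: FIRST = { 'e' }
Productions for E:
  E → + E C: FIRST = { '+' }
  E → e + E: FIRST = { 'e' }
  E → c E L: FIRST = { 'c' }
  E → C + C: FIRST = { '+' }
C has only one production, so no FIRST/FIRST conflict is possible there.

Conflict for L: L → e and L → e E
  Overlap: { 'e' }
Conflict for E: E → + E C and E → C + C
  Overlap: { '+' }

Answer: Yes. L → e / L → e E on { 'e' }; E → '+' E C / E → C '+' C on { '+' }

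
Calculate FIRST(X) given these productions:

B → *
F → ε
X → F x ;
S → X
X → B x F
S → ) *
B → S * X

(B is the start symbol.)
To compute FIRST(X), examine every production with X on the left-hand side, reading each right-hand side left to right until a non-nullable symbol is reached.

FIRST sets of the other non-terminals involved (by the same procedure, iterated to a fixed point):
  FIRST(F) = { ε }
  FIRST(B) = { ')', '*', 'x' }

From X → F x ;:
  - F is a non-terminal: add FIRST(F) \ {ε} = { }
    F is nullable, so continue to the next symbol
  - x is a terminal: add 'x' and stop
From X → B x F:
  - B is a non-terminal: add FIRST(B) \ {ε} = { ')', '*', 'x' }
    B is not nullable, so stop

Collecting: FIRST(X) = { ')', '*', 'x' }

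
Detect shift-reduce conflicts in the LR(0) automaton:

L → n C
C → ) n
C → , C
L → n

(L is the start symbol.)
Yes — I2: [L → n .] vs [C → . ) n]

A shift-reduce conflict occurs when an LR(0) state has both:
  - a complete (reduce) item [A → α .] (dot at the end), and
  - a shift item [B → β . c γ] (dot before a terminal).

Augment with L' → L and build the canonical LR(0) collection (I0 = CLOSURE({[L' → . L]}), then GOTO on every symbol after a dot until no new states appear). It has 8 states:
  I0: { [L → . n C], [L → . n], [L' → . L] }  — shift
  I1: { [L' → L .] }  — accept
  I2: { [C → . ) n], [C → . , C], [L → n . C], [L → n .] }  — shift, reduce
  I3: { [C → ) . n] }  — shift
  I4: { [C → , . C], [C → . ) n], [C → . , C] }  — shift
  I5: { [L → n C .] }  — reduce
  I6: { [C → , C .] }  — reduce
  I7: { [C → ) n .] }  — reduce

I2 contains reduce item [L → n .] and shift items [C → . ) n], [C → . , C] — shift-reduce conflict.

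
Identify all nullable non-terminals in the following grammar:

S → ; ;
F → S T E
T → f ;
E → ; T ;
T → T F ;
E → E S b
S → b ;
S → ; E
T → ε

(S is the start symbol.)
ε-productions: T → ε
So T is immediately nullable.
No further non-terminal can be added: every production for the remaining non-terminals contains a terminal or a non-nullable non-terminal.
Nullable = { 'T' }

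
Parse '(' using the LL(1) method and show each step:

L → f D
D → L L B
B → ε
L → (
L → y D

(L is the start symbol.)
LL(1) parsing maintains a stack (initially the start symbol over $) and the input. At each step: if the stack top is a terminal, match it against the current input token; if it is a non-terminal N, replace it with the RHS of M[N, lookahead] (the unique production whose predict set contains the lookahead).

Stack is shown with the top on the left.

Stack  Input  Action
--------------------
L $    ( $    output L → (
( $    ( $    match '('
$      $      accept

The string is accepted.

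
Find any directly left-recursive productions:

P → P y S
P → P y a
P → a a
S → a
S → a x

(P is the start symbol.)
Direct left recursion occurs when N → N α for some non-terminal N (the right-hand side begins with the left-hand side itself).

P → P y S: LEFT RECURSIVE (starts with P)
P → P y a: LEFT RECURSIVE (starts with P)
P → a a: starts with a
S → a: starts with a
S → a x: starts with a

The grammar has direct left recursion on: P.

Answer: Yes, P is left-recursive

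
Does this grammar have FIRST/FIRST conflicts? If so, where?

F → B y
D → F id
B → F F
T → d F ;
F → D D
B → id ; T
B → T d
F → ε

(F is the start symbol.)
Yes. F → B y / F → D D on { 'd', 'id', 'y' }; B → F F / B → id ';' T on { 'id' }; B → F F / B → T d on { 'd' }

A FIRST/FIRST conflict occurs when two productions N → α and N → β for the same non-terminal have FIRST(α) ∩ FIRST(β) ≠ ∅ (with ε ∈ FIRST of a nullable right-hand side, so two nullable alternatives also conflict).

FIRST sets of the non-terminals at (or reachable through a nullable prefix from) the front of some alternative:
  FIRST(B) = { 'd', 'id', 'y', ε }
  FIRST(D) = { 'd', 'id', 'y' }
  FIRST(F) = { 'd', 'id', 'y', ε }
  FIRST(T) = { 'd' }

Productions for F:
  F → B y: FIRST = { 'd', 'id', 'y' }
  F → D D: FIRST = { 'd', 'id', 'y' }
  F → ε: FIRST = { ε }
Productions for B:
  B → F F: FIRST = { 'd', 'id', 'y', ε }
  B → id ; T: FIRST = { 'id' }
  B → T d: FIRST = { 'd' }
D, T have only one production, so no FIRST/FIRST conflict is possible there.

Conflict for F: F → B y and F → D D
  Overlap: { 'd', 'id', 'y' }
Conflict for B: B → F F and B → id ; T
  Overlap: { 'id' }
Conflict for B: B → F F and B → T d
  Overlap: { 'd' }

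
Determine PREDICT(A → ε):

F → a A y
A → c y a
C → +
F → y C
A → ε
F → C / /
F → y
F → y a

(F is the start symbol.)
{ 'y' }

PREDICT(A → ε) = (FIRST(RHS) \ {ε}) ∪ (FOLLOW(A) if ε ∈ FIRST(RHS), i.e. RHS ⇒* ε)
The right-hand side is ε (FIRST(ε) = { ε }), so the predict set is FOLLOW(A) = { 'y' }
PREDICT(A → ε) = { 'y' }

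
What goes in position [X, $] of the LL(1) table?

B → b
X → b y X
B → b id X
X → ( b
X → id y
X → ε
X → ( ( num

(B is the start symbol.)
X → ε

To find M[X, $], we find productions for X where $ is in the predict set (PREDICT(N → α) = (FIRST(α) \ {ε}) ∪ (FOLLOW(N) if α ⇒* ε)).

Relevant sets:
  FOLLOW(X) = { $ }

X → b y X: PREDICT = { 'b' }
X → ( b: PREDICT = { '(' }
X → id y: PREDICT = { 'id' }
X → ε: PREDICT = { $ }
  $ is in predict set, so this production goes in M[X, $]
X → ( ( num: PREDICT = { '(' }

M[X, $] = X → ε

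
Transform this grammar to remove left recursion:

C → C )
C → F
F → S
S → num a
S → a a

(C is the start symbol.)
C → F C'
C' → ) C'
C' → ε
F → S
S → num a
S → a a

C is directly left-recursive. The standard transformation for
  A → A α₁ | ... | A α_m | β₁ | ... | β_n
is
  A  → β₁ A' | ... | β_n A'
  A' → α₁ A' | ... | α_m A' | ε

C → F becomes C → F C'
C → C ) becomes C' → ) C'
Add C' → ε

Productions for other non-terminals are unchanged:
  F → S
  S → num a
  S → a a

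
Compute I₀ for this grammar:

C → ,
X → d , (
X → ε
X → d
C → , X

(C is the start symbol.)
{ [C → . , X], [C → . ,], [C' → . C] }

First, augment the grammar with C' → C
I₀ = CLOSURE({ [C' → . C] }):
  [C' → . C] has the dot before C: add [C → . ,], [C → . , X]
No further items can be added.

I₀ = { [C → . , X], [C → . ,], [C' → . C] }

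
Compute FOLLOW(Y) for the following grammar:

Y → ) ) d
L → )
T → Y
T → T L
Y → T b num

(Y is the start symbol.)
Y is the start symbol, so $ ∈ FOLLOW(Y).
In T → Y: Y is at the end, add FOLLOW(T)

The FOLLOW sets referred to above (computed the same way, to a fixed point):
  FOLLOW(T) = { ')', 'b' }

Taking the union: FOLLOW(Y) = { $, ')', 'b' }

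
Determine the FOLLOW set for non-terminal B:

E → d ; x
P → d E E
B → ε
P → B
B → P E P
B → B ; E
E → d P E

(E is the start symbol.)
{ ';', 'd' }

To compute FOLLOW(B), find every occurrence of B on a right-hand side N → α B β: add FIRST(β) \ {ε}, and if β is empty or nullable also add FOLLOW(N). Iterate to a fixed point.

In P → B: B is at the end, add FOLLOW(P)
In B → B ; E: B is followed by ';' E, add FIRST(';' E) \ {ε} = { ';' }

The FOLLOW sets referred to above (computed the same way, to a fixed point):
  FOLLOW(P) = { ';', 'd' }

Taking the union: FOLLOW(B) = { ';', 'd' }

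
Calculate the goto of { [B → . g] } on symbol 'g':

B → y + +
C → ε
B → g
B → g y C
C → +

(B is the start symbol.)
GOTO(I, 'g') = CLOSURE({ [A → αX.β] : [A → α.Xβ] ∈ I, X = 'g' })

Items with dot before 'g', with the dot advanced:
  [B → . g] → [B → g .]
Closure adds nothing (no advanced item has the dot before a non-terminal).

GOTO = { [B → g .] }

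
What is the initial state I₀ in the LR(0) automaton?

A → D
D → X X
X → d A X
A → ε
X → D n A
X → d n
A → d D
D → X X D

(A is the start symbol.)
{ [A → . D], [A → . d D], [A → .], [A' → . A], [D → . X X D], [D → . X X], [X → . D n A], [X → . d A X], [X → . d n] }

First, augment the grammar with A' → A
I₀ = CLOSURE({ [A' → . A] }):
  [A' → . A] has the dot before A: add [A → . D], [A → .], [A → . d D]
  [A → . D] has the dot before D: add [D → . X X], [D → . X X D]
  [D → . X X] has the dot before X: add [X → . d A X], [X → . D n A], [X → . d n]
No further items can be added.

I₀ = { [A → . D], [A → . d D], [A → .], [A' → . A], [D → . X X D], [D → . X X], [X → . D n A], [X → . d A X], [X → . d n] }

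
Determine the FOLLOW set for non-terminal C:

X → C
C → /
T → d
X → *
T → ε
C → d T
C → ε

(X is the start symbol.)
{ $ }

To compute FOLLOW(C), find every occurrence of C on a right-hand side N → α C β: add FIRST(β) \ {ε}, and if β is empty or nullable also add FOLLOW(N). Iterate to a fixed point.

In X → C: C is at the end, add FOLLOW(X)

The FOLLOW sets referred to above (computed the same way, to a fixed point):
  FOLLOW(X) = { $ }

Taking the union: FOLLOW(C) = { $ }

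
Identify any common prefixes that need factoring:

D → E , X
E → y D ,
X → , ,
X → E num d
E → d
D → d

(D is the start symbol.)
Left-factoring is needed when two productions for the same non-terminal
share a common prefix on the right-hand side.

Productions for D:
  D → E , X
  D → d
Productions for E:
  E → y D ,
  E → d
Productions for X:
  X → , ,
  X → E num d

No common prefixes found.

Answer: No, left-factoring is not needed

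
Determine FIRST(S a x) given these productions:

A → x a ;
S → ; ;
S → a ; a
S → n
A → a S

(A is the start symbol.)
{ ';', 'a', 'n' }

FIRST sets of the non-terminals involved (from the grammar, by fixed-point iteration):
  FIRST(S) = { ';', 'a', 'n' }

To compute FIRST(S a x), process the symbols left to right:
Symbol S is a non-terminal. Add FIRST(S) \ {ε} = { ';', 'a', 'n' }
S is not nullable (ε ∉ FIRST(S)), so stop here.
FIRST(S a x) = { ';', 'a', 'n' }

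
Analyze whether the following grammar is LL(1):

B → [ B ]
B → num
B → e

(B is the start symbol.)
Yes, the grammar is LL(1).

For B:
  PREDICT(B → '[' B ']') = { '[' }
  PREDICT(B → num) = { 'num' }
  PREDICT(B → e) = { 'e' }

All predict sets are disjoint. The grammar IS LL(1).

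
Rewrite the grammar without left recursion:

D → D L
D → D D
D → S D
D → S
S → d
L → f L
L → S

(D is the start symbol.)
D → S D D'
D → S D'
D' → L D'
D' → D D'
D' → ε
S → d
L → f L
L → S

D is directly left-recursive. The standard transformation for
  A → A α₁ | ... | A α_m | β₁ | ... | β_n
is
  A  → β₁ A' | ... | β_n A'
  A' → α₁ A' | ... | α_m A' | ε

D → S D becomes D → S D D'
D → S becomes D → S D'
D → D L becomes D' → L D'
D → D D becomes D' → D D'
Add D' → ε

Productions for other non-terminals are unchanged:
  S → d
  L → f L
  L → S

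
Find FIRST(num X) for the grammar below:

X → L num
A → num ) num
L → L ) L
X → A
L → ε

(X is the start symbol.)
{ 'num' }

To compute FIRST(num X), process the symbols left to right:
Symbol num is a terminal. Add 'num' and stop.
FIRST(num X) = { 'num' }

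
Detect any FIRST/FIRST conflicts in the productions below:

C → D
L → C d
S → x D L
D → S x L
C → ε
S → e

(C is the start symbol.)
A FIRST/FIRST conflict occurs when two productions N → α and N → β for the same non-terminal have FIRST(α) ∩ FIRST(β) ≠ ∅ (with ε ∈ FIRST of a nullable right-hand side, so two nullable alternatives also conflict).

FIRST sets of the non-terminals at (or reachable through a nullable prefix from) the front of some alternative:
  FIRST(D) = { 'e', 'x' }

Productions for C:
  C → D: FIRST = { 'e', 'x' }
  C → ε: FIRST = { ε }
Productions for S:
  S → x D L: FIRST = { 'x' }
  S → e: FIRST = { 'e' }
L, D have only one production, so no FIRST/FIRST conflict is possible there.

All alternatives of each non-terminal have pairwise disjoint FIRST sets.

Answer: No FIRST/FIRST conflicts.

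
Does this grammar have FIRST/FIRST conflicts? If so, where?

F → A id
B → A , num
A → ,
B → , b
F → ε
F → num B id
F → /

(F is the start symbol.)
Yes. B → A ',' num / B → ',' b on { ',' }

A FIRST/FIRST conflict occurs when two productions N → α and N → β for the same non-terminal have FIRST(α) ∩ FIRST(β) ≠ ∅ (with ε ∈ FIRST of a nullable right-hand side, so two nullable alternatives also conflict).

FIRST sets of the non-terminals at (or reachable through a nullable prefix from) the front of some alternative:
  FIRST(A) = { ',' }

Productions for F:
  F → A id: FIRST = { ',' }
  F → ε: FIRST = { ε }
  F → num B id: FIRST = { 'num' }
  F → /: FIRST = { '/' }
Productions for B:
  B → A , num: FIRST = { ',' }
  B → , b: FIRST = { ',' }
A has only one production, so no FIRST/FIRST conflict is possible there.

Conflict for B: B → A , num and B → , b
  Overlap: { ',' }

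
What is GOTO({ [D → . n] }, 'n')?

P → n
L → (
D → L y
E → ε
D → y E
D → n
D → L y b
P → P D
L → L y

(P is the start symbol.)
GOTO(I, 'n') = CLOSURE({ [A → αX.β] : [A → α.Xβ] ∈ I, X = 'n' })

Items with dot before 'n', with the dot advanced:
  [D → . n] → [D → n .]
Closure adds nothing (no advanced item has the dot before a non-terminal).

GOTO = { [D → n .] }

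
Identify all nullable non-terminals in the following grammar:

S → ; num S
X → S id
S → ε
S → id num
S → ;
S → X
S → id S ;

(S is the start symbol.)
A non-terminal is nullable if it can derive ε (the empty string): either it has an ε-production, or it has a production whose right-hand side consists entirely of nullable non-terminals.

ε-productions: S → ε
So S is immediately nullable.
No further non-terminal can be added: every production for the remaining non-terminals contains a terminal or a non-nullable non-terminal.
Nullable = { 'S' }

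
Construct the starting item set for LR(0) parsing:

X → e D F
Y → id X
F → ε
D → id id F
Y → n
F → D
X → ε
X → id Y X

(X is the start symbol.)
First, augment the grammar with X' → X
I₀ = CLOSURE({ [X' → . X] }):
  [X' → . X] has the dot before X: add [X → . e D F], [X → .], [X → . id Y X]
No further items can be added.

I₀ = { [X → . e D F], [X → . id Y X], [X → .], [X' → . X] }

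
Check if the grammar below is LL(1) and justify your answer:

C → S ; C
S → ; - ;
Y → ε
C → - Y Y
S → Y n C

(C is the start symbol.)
A grammar is LL(1) if for each non-terminal N with multiple productions, the predict sets of those productions are pairwise disjoint, where PREDICT(N → α) = (FIRST(α) \ {ε}) ∪ (FOLLOW(N) if α ⇒* ε).

Relevant sets:
  FIRST(S) = { ';', 'n' }
  FIRST(Y) = { ε }

For C:
  PREDICT(C → S ';' C) = { ';', 'n' }
  PREDICT(C → '-' Y Y) = { '-' }
For S:
  PREDICT(S → ';' '-' ';') = { ';' }
  PREDICT(S → Y n C) = { 'n' }
Y has a single production, so nothing to check there.

All predict sets are disjoint. The grammar IS LL(1).

Answer: Yes, the grammar is LL(1).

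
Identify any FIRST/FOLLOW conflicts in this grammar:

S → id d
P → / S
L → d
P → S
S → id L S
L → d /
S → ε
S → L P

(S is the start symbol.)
Nullable non-terminals: P, S.
FIRST sets used below: FIRST(S) = { 'd', 'id', ε }, FIRST(L) = { 'd' }

P: nullable alternative(s) P → S; FOLLOW(P) = { $ }
  P → / S: FIRST \ {ε} = { '/' } — disjoint from FOLLOW(P)
  P → S: FIRST \ {ε} = { 'd', 'id' } — this is the only nullable alternative, skip

S: nullable alternative(s) S → ε; FOLLOW(S) = { $ }
  S → id d: FIRST \ {ε} = { 'id' } — disjoint from FOLLOW(S)
  S → id L S: FIRST \ {ε} = { 'id' } — disjoint from FOLLOW(S)
  S → ε: FIRST \ {ε} = { } — this is the only nullable alternative, skip
  S → L P: FIRST \ {ε} = { 'd' } — disjoint from FOLLOW(S)

L has no nullable alternative, so no FIRST/FOLLOW check is needed there.

No FIRST/FOLLOW conflicts found.

Answer: No FIRST/FOLLOW conflicts.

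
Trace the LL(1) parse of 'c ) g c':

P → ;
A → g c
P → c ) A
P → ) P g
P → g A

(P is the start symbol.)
LL(1) parsing maintains a stack (initially the start symbol over $) and the input. At each step: if the stack top is a terminal, match it against the current input token; if it is a non-terminal N, replace it with the RHS of M[N, lookahead] (the unique production whose predict set contains the lookahead).

Stack is shown with the top on the left.

Stack    Input      Action
--------------------------
P $      c ) g c $  output P → c ) A
c ) A $  c ) g c $  match 'c'
) A $    ) g c $    match ')'
A $      g c $      output A → g c
g c $    g c $      match 'g'
c $      c $        match 'c'
$        $          accept

The string is accepted.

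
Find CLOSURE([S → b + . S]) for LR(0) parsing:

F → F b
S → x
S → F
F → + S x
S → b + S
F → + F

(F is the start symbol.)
To compute CLOSURE, for each item [A → α.Bβ] where B is a non-terminal, add [B → .γ] for all productions B → γ; repeat for the newly added items until nothing changes.

Start with: [S → b + . S]
  [S → b + . S] has the dot before S: add [S → . x], [S → . F], [S → . b + S]
  [S → . F] has the dot before F: add [F → . F b], [F → . + S x], [F → . + F]
No further items can be added.

CLOSURE = { [F → . + F], [F → . + S x], [F → . F b], [S → . F], [S → . b + S], [S → . x], [S → b + . S] }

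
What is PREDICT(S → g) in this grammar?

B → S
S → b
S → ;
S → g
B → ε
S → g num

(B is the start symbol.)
{ 'g' }

PREDICT(S → g) = (FIRST(RHS) \ {ε}) ∪ (FOLLOW(S) if ε ∈ FIRST(RHS), i.e. RHS ⇒* ε)
FIRST(g) = { 'g' }
ε ∉ FIRST(g), so FOLLOW(S) is not added.
PREDICT(S → g) = { 'g' }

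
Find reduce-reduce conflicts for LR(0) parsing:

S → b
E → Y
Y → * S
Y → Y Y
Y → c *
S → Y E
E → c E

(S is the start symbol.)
A reduce-reduce conflict occurs when an LR(0) state has two complete items [A → α .] and [B → β .] — both call for a reduction, and with no lookahead the parser cannot choose between them.

Augment with S' → S and build the canonical LR(0) collection (I0 = CLOSURE({[S' → . S]}), then GOTO on every symbol after a dot until no new states appear). It has 15 states:
  I0: { [S → . Y E], [S → . b], [S' → . S], [Y → . * S], [Y → . Y Y], [Y → . c *] }  — shift
  I1: { [S → . Y E], [S → . b], [Y → * . S], [Y → . * S], [Y → . Y Y], [Y → . c *] }  — shift
  I2: { [S' → S .] }  — accept
  I3: { [E → . Y], [E → . c E], [S → Y . E], [Y → . * S], [Y → . Y Y], [Y → . c *], [Y → Y . Y] }  — shift
  I4: { [S → b .] }  — reduce
  I5: { [Y → c . *] }  — shift
  I6: { [Y → c * .] }  — reduce
  I7: { [S → Y E .] }  — reduce
  I8: { [E → Y .], [Y → . * S], [Y → . Y Y], [Y → . c *], [Y → Y . Y], [Y → Y Y .] }  — shift, 2 reduces
  I9: { [E → . Y], [E → . c E], [E → c . E], [Y → . * S], [Y → . Y Y], [Y → . c *], [Y → c . *] }  — shift
  I10: { [S → . Y E], [S → . b], [Y → * . S], [Y → . * S], [Y → . Y Y], [Y → . c *], [Y → c * .] }  — shift, reduce
  I11: { [E → c E .] }  — reduce
  I12: { [E → Y .], [Y → . * S], [Y → . Y Y], [Y → . c *], [Y → Y . Y] }  — shift, reduce
  I13: { [Y → . * S], [Y → . Y Y], [Y → . c *], [Y → Y . Y], [Y → Y Y .] }  — shift, reduce
  I14: { [Y → * S .] }  — reduce

I8 contains complete items [E → Y .], [Y → Y Y .] — reduce-reduce conflict.

Answer: Yes — I8: [E → Y .] vs [Y → Y Y .]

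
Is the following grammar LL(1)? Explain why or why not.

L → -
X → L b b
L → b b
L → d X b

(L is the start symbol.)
For L:
  PREDICT(L → '-') = { '-' }
  PREDICT(L → b b) = { 'b' }
  PREDICT(L → d X b) = { 'd' }
X has a single production, so nothing to check there.

All predict sets are disjoint. The grammar IS LL(1).

Answer: Yes, the grammar is LL(1).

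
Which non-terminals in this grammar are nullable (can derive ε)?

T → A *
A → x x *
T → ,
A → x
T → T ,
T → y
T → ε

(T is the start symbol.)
{ 'T' }

ε-productions: T → ε
So T is immediately nullable.
No further non-terminal can be added: every production for the remaining non-terminals contains a terminal or a non-nullable non-terminal.
Nullable = { 'T' }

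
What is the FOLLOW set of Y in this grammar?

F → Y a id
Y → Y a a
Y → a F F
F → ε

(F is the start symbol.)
{ 'a' }

To compute FOLLOW(Y), find every occurrence of Y on a right-hand side N → α Y β: add FIRST(β) \ {ε}, and if β is empty or nullable also add FOLLOW(N). Iterate to a fixed point.

In F → Y a id: Y is followed by a id, add FIRST(a id) \ {ε} = { 'a' }
In Y → Y a a: Y is followed by a a, add FIRST(a a) \ {ε} = { 'a' }

Taking the union: FOLLOW(Y) = { 'a' }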